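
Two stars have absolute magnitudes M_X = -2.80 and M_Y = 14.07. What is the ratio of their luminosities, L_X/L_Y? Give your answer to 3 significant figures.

L_X/L_Y ≈ 5.60×10^6

ΔM = M_X − M_Y = -16.87
L_X/L_Y = 10^(−0.4 ΔM) = 10^6.748 = 5.598×10^6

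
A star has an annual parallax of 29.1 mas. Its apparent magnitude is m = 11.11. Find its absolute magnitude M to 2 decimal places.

M ≈ 8.43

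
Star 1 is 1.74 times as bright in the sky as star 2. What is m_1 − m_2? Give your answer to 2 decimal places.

Pogson: Δm = −2.5 log₁₀(ratio) = −2.5 log₁₀(1.74) = −2.5 × 0.2405 = -0.601
Star 1 is brighter, so it has the smaller magnitude: the difference is negative.

m_1 − m_2 ≈ -0.60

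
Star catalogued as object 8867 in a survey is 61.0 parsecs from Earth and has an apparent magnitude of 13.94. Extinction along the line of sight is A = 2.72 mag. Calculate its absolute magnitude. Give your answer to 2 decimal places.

5 log₁₀(d/10 pc) = 5 log₁₀(61.00) − 5 = 3.927
M = m − 5 log₁₀(d/10) − A = 13.94 − 3.927 − 2.72 = 7.293

M ≈ 7.29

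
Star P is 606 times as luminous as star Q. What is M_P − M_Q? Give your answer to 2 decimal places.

M_P − M_Q ≈ -6.96

Pogson: ΔM = −2.5 log₁₀(ratio) = −2.5 log₁₀(606) = −2.5 × 2.7825 = -6.956
Star P is brighter, so it has the smaller magnitude: the difference is negative.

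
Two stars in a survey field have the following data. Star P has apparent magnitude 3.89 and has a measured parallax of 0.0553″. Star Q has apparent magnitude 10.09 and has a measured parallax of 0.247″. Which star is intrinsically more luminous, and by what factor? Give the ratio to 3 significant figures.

Star P is more luminous, by a factor of 6020.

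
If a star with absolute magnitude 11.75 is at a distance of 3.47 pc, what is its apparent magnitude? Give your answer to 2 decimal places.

m = M + 5 log₁₀ d − 5 = 11.75 + 5·0.5403 − 5 = 9.452

m ≈ 9.45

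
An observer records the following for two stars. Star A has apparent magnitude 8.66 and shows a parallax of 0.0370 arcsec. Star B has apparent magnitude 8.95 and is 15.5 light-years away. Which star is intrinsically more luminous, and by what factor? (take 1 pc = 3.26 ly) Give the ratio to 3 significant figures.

Star A: d = 1/p = 1/0.0370″ = 27.03 pc
Star A: M = m − 5 log₁₀ d + 5 = 8.66 − 5·1.4318 + 5 = 6.501
Star B: d = 15.5 ly / 3.26 = 4.755 pc
Star B: M = m − 5 log₁₀ d + 5 = 8.95 − 5·0.6771 + 5 = 10.564
ΔM = M_A − M_B = 6.501 − (10.564) = -4.063; smaller M is more luminous → Star A.
L ratio = 10^(0.4 |ΔM|) = 10^1.625 = 42.21

Star A is more luminous, by a factor of 42.2.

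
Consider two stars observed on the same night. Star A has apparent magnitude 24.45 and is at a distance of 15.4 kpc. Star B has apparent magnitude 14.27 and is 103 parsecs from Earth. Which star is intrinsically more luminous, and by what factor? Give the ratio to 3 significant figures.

Star A is more luminous, by a factor of 1.89.

Star A: d = 15.4 kpc = 15400 pc
Star A: M = m − 5 log₁₀ d + 5 = 24.45 − 5·4.1875 + 5 = 8.512
Star B: M = m − 5 log₁₀ d + 5 = 14.27 − 5·2.0128 + 5 = 9.206
ΔM = M_A − M_B = 8.512 − (9.206) = -0.693; smaller M is more luminous → Star A.
L ratio = 10^(0.4 |ΔM|) = 10^0.277 = 1.894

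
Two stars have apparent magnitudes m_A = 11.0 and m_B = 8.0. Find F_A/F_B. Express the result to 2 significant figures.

F_A/F_B ≈ 0.063

Δm = 11.0 − (8.0) = 3.0
Flux ratio = 10^(−0.4 Δm) = 10^(−0.4 × 3.0) = 10^-1.200 = 0.06310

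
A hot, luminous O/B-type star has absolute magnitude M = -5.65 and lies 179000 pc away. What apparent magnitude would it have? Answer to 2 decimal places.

m = M + 5 log₁₀ d − 5 = -5.65 + 5·5.2529 − 5 = 15.614

m ≈ 15.61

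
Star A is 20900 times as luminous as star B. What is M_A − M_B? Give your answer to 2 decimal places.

M_A − M_B ≈ -10.80

Pogson: ΔM = −2.5 log₁₀(ratio) = −2.5 log₁₀(20900) = −2.5 × 4.3201 = -10.800
Star A is brighter, so it has the smaller magnitude: the difference is negative.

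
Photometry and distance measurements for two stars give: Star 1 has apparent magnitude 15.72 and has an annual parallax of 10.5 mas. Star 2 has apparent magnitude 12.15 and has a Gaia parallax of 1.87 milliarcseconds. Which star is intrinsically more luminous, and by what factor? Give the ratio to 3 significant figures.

Star 2 is more luminous, by a factor of 845.

Star 1: p = 10.5 mas = 0.0105″ → d = 1/p = 95.24 pc
Star 1: M = m − 5 log₁₀ d + 5 = 15.72 − 5·1.9788 + 5 = 10.826
Star 2: p = 1.87 mas = 1.87×10^-3″ → d = 1/p = 534.8 pc
Star 2: M = m − 5 log₁₀ d + 5 = 12.15 − 5·2.7282 + 5 = 3.509
ΔM = M_1 − M_2 = 10.826 − (3.509) = 7.317; smaller M is more luminous → Star 2.
L ratio = 10^(0.4 |ΔM|) = 10^2.927 = 844.7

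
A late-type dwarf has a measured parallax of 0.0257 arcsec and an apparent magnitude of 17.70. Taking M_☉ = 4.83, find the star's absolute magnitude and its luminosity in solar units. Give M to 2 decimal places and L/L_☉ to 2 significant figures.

d = 1/p = 1/0.0257″ = 38.91 pc
M = m − 5 log₁₀ d + 5 = 17.70 − 5·1.5901 + 5 = 14.750
M − M_☉ = 14.750 − 4.83 = 9.920
L/L_☉ = 10^(−0.4 × 9.920) = 1.077×10^-4

M ≈ 14.75; L/L_☉ ≈ 1.1×10^-4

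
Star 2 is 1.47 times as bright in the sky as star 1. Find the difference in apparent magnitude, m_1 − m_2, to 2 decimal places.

m_1 − m_2 ≈ 0.42

Pogson: Δm = −2.5 log₁₀(ratio) = −2.5 log₁₀(1.47) = −2.5 × 0.1673 = -0.418
Star 2 is brighter so has the smaller magnitude: m_1 − m_2 is positive.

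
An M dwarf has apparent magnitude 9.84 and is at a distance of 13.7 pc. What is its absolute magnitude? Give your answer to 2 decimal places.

M ≈ 9.16

5 log₁₀(d/10 pc) = 5 log₁₀(13.70) − 5 = 0.684
M = m − 5 log₁₀(d/10) = 9.84 − 0.684 = 9.156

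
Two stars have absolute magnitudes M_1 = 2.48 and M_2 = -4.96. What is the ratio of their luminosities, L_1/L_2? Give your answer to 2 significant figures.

L_1/L_2 ≈ 1.1×10^-3

ΔM = M_1 − M_2 = 7.44
L_1/L_2 = 10^(−0.4 ΔM) = 10^-2.976 = 1.057×10^-3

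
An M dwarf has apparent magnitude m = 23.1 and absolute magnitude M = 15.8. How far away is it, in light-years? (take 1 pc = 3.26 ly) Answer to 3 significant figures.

Distance modulus: m − M = 23.1 − (15.8) = 7.300
m − M = 5 log₁₀ d − 5
log₁₀ d = (m − M)/5 + 1 = 2.4600
d = 10^2.4600 = 288.4 pc
= 940.2 ly

d ≈ 940 ly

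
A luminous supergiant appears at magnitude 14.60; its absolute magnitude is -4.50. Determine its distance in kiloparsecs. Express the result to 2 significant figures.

d ≈ 66 kpc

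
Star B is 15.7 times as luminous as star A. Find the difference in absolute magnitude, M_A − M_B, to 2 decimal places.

M_A − M_B ≈ 2.99

Pogson: ΔM = −2.5 log₁₀(ratio) = −2.5 log₁₀(15.7) = −2.5 × 1.1959 = -2.990
Star B is brighter so has the smaller magnitude: M_A − M_B is positive.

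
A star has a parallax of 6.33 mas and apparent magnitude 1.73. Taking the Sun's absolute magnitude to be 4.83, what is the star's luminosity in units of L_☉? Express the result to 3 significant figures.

L/L_☉ ≈ 4340

d = 1/p = 1000/6.33 mas = 158.0 pc
M = m − 5 log₁₀ d + 5 = 1.73 − 5·2.1986 + 5 = -4.263
M − M_☉ = -4.263 − 4.83 = -9.093
L/L_☉ = 10^(−0.4 × -9.093) = 4337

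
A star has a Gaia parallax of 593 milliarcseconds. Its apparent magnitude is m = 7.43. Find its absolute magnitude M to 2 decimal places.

p = 593 mas = 0.593″ → d = 1/p = 1.686 pc
5 log₁₀(d/10 pc) = 5 log₁₀(1.686) − 5 = -3.865
M = m − 5 log₁₀(d/10) = 7.43 + 3.865 = 11.295

M ≈ 11.30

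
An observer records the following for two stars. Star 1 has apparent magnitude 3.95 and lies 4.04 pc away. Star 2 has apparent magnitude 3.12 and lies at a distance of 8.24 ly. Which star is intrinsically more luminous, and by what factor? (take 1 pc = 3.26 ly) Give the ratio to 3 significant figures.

Star 1 is more luminous, by a factor of 1.19.

Star 1: M = m − 5 log₁₀ d + 5 = 3.95 − 5·0.6064 + 5 = 5.918
Star 2: d = 8.24 ly / 3.26 = 2.528 pc
Star 2: M = m − 5 log₁₀ d + 5 = 3.12 − 5·0.4027 + 5 = 6.106
ΔM = M_1 − M_2 = 5.918 − (6.106) = -0.188; smaller M is more luminous → Star 1.
L ratio = 10^(0.4 |ΔM|) = 10^0.075 = 1.189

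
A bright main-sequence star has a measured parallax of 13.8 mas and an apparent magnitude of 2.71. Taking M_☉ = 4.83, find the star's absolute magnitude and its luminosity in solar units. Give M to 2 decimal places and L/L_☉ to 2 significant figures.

d = 1/p = 1000/13.8 mas = 72.46 pc
M = m − 5 log₁₀ d + 5 = 2.71 − 5·1.8601 + 5 = -1.591
M − M_☉ = -1.591 − 4.83 = -6.421
L/L_☉ = 10^(−0.4 × -6.421) = 370.0

M ≈ -1.59; L/L_☉ ≈ 370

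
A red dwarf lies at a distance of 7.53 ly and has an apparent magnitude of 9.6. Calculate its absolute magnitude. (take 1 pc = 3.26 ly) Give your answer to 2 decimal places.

d = 7.53 ly / 3.26 = 2.310 pc
5 log₁₀(d/10 pc) = 5 log₁₀(2.310) − 5 = -3.182
M = m − 5 log₁₀(d/10) = 9.6 + 3.182 = 12.782

M ≈ 12.78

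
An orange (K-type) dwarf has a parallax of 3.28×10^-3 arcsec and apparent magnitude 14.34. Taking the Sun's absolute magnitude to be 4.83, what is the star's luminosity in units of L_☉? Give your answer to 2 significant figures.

L/L_☉ ≈ 0.15

d = 1/p = 1/3.28×10^-3″ = 304.9 pc
M = m − 5 log₁₀ d + 5 = 14.34 − 5·2.4841 + 5 = 6.919
M − M_☉ = 6.919 − 4.83 = 2.089
L/L_☉ = 10^(−0.4 × 2.089) = 0.1460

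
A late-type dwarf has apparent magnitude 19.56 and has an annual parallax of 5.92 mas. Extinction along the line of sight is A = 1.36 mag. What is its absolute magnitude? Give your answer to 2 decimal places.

M ≈ 12.06

p = 5.92 mas = 5.92×10^-3″ → d = 1/p = 168.9 pc
5 log₁₀(d/10 pc) = 5 log₁₀(168.9) − 5 = 6.138
M = m − 5 log₁₀(d/10) − A = 19.56 − 6.138 − 1.36 = 12.062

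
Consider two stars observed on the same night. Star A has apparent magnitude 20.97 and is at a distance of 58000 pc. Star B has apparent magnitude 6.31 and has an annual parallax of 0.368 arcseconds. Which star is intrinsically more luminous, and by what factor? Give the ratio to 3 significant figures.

Star A is more luminous, by a factor of 623.

Star A: M = m − 5 log₁₀ d + 5 = 20.97 − 5·4.7634 + 5 = 2.153
Star B: d = 1/p = 1/0.368″ = 2.717 pc
Star B: M = m − 5 log₁₀ d + 5 = 6.31 − 5·0.4342 + 5 = 9.139
ΔM = M_A − M_B = 2.153 − (9.139) = -6.986; smaller M is more luminous → Star A.
L ratio = 10^(0.4 |ΔM|) = 10^2.795 = 623.1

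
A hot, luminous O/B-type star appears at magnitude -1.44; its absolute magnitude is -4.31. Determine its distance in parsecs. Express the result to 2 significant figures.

d ≈ 37 pc

Distance modulus: m − M = -1.44 − (-4.31) = 2.870
m − M = 5 log₁₀ d − 5
log₁₀ d = (m − M)/5 + 1 = 1.5740
d = 10^1.5740 = 37.50 pc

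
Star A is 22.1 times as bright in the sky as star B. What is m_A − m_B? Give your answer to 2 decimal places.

m_A − m_B ≈ -3.36

Pogson: Δm = −2.5 log₁₀(ratio) = −2.5 log₁₀(22.1) = −2.5 × 1.3444 = -3.361
Star A is brighter, so it has the smaller magnitude: the difference is negative.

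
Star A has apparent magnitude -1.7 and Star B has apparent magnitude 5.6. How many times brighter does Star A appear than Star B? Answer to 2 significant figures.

830

Δm = -1.7 − (5.6) = -7.3
Flux ratio = 10^(−0.4 Δm) = 10^(−0.4 × -7.3) = 10^2.920 = 831.8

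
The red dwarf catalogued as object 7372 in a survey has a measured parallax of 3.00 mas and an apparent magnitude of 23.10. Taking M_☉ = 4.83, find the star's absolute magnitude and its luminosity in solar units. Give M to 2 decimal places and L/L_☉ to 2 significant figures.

M ≈ 15.49; L/L_☉ ≈ 5.5×10^-5

d = 1/p = 1000/3.00 mas = 333.3 pc
M = m − 5 log₁₀ d + 5 = 23.10 − 5·2.5229 + 5 = 15.486
M − M_☉ = 15.486 − 4.83 = 10.656
L/L_☉ = 10^(−0.4 × 10.656) = 5.467×10^-5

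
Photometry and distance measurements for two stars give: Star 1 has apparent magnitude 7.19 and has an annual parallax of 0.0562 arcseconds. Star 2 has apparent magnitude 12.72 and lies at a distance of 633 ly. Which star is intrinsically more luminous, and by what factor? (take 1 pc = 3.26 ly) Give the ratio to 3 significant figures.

Star 1 is more luminous, by a factor of 1.37.

Star 1: d = 1/p = 1/0.0562″ = 17.79 pc
Star 1: M = m − 5 log₁₀ d + 5 = 7.19 − 5·1.2503 + 5 = 5.939
Star 2: d = 633 ly / 3.26 = 194.2 pc
Star 2: M = m − 5 log₁₀ d + 5 = 12.72 − 5·2.2882 + 5 = 6.279
ΔM = M_1 − M_2 = 5.939 − (6.279) = -0.340; smaller M is more luminous → Star 1.
L ratio = 10^(0.4 |ΔM|) = 10^0.136 = 1.368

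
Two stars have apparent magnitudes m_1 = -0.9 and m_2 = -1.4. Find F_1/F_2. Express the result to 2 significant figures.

F_1/F_2 ≈ 0.63

Magnitude difference = 0.5
Flux ratio = 10^(−0.4 Δm) = 10^(−0.4 × 0.5) = 10^-0.200 = 0.6310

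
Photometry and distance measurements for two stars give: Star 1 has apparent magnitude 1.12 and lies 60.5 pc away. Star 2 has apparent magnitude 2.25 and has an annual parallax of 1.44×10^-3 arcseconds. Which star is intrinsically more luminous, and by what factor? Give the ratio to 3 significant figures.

Star 2 is more luminous, by a factor of 46.5.

Star 1: M = m − 5 log₁₀ d + 5 = 1.12 − 5·1.7818 + 5 = -2.789
Star 2: d = 1/p = 1/1.44×10^-3″ = 694.4 pc
Star 2: M = m − 5 log₁₀ d + 5 = 2.25 − 5·2.8416 + 5 = -6.958
ΔM = M_1 − M_2 = -2.789 − (-6.958) = 4.169; smaller M is more luminous → Star 2.
L ratio = 10^(0.4 |ΔM|) = 10^1.668 = 46.53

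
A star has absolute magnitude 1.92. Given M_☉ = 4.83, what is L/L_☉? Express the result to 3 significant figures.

M − M_☉ = 1.92 − 4.83 = -2.910
L/L_☉ = 10^(−0.4 (M − M_☉)) = 10^1.164 = 14.59

L/L_☉ ≈ 14.6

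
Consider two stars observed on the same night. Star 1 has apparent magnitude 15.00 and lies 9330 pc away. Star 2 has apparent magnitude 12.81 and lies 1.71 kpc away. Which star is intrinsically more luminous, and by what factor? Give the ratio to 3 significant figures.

Star 1: M = m − 5 log₁₀ d + 5 = 15.00 − 5·3.9699 + 5 = 0.151
Star 2: d = 1.71 kpc = 1710 pc
Star 2: M = m − 5 log₁₀ d + 5 = 12.81 − 5·3.2330 + 5 = 1.645
ΔM = M_1 − M_2 = 0.151 − (1.645) = -1.494; smaller M is more luminous → Star 1.
L ratio = 10^(0.4 |ΔM|) = 10^0.598 = 3.961

Star 1 is more luminous, by a factor of 3.96.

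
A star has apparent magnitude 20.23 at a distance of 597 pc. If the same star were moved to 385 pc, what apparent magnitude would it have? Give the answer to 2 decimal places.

Flux ∝ 1/d², so Δm = 5 log₁₀(d₂/d₁) = 5 log₁₀(385/597) = -0.953
m₂ = m₁ + Δm = 20.23 + (-0.953) = 19.277

m ≈ 19.28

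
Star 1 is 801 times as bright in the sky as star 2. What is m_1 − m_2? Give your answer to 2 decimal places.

Pogson: Δm = −2.5 log₁₀(ratio) = −2.5 log₁₀(801) = −2.5 × 2.9036 = -7.259
Star 1 is brighter, so it has the smaller magnitude: the difference is negative.

m_1 − m_2 ≈ -7.26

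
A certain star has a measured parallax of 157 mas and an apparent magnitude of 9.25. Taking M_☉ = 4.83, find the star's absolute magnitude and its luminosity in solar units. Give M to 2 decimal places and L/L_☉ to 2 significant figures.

M ≈ 10.23; L/L_☉ ≈ 6.9×10^-3

d = 1/p = 1000/157 mas = 6.369 pc
M = m − 5 log₁₀ d + 5 = 9.25 − 5·0.8041 + 5 = 10.229
M − M_☉ = 10.229 − 4.83 = 5.399
L/L_☉ = 10^(−0.4 × 5.399) = 6.922×10^-3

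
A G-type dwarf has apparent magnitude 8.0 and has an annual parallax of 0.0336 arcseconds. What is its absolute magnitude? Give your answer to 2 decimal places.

d = 1/p = 1/0.0336″ = 29.76 pc
5 log₁₀(d/10 pc) = 5 log₁₀(29.76) − 5 = 2.368
M = m − 5 log₁₀(d/10) = 8.0 − 2.368 = 5.632

M ≈ 5.63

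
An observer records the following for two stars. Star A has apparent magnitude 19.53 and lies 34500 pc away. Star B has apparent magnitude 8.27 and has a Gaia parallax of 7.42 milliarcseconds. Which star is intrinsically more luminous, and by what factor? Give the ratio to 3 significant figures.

Star A is more luminous, by a factor of 2.05.

Star A: M = m − 5 log₁₀ d + 5 = 19.53 − 5·4.5378 + 5 = 1.841
Star B: p = 7.42 mas = 7.42×10^-3″ → d = 1/p = 134.8 pc
Star B: M = m − 5 log₁₀ d + 5 = 8.27 − 5·2.1296 + 5 = 2.622
ΔM = M_A − M_B = 1.841 − (2.622) = -0.781; smaller M is more luminous → Star A.
L ratio = 10^(0.4 |ΔM|) = 10^0.312 = 2.053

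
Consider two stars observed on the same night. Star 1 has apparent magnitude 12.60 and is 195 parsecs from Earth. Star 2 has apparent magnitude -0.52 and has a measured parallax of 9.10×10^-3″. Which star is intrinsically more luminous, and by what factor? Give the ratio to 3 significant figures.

Star 2 is more luminous, by a factor of 56200.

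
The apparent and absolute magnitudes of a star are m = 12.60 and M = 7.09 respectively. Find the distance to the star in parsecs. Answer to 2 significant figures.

d ≈ 130 pc

μ = m − M = 5.510
m − M = 5 log₁₀ d − 5
log₁₀ d = (m − M)/5 + 1 = 2.1020
d = 10^2.1020 = 126.5 pc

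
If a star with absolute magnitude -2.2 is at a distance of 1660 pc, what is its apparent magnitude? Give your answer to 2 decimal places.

m = M + 5 log₁₀ d − 5 = -2.2 + 5·3.2201 − 5 = 8.901

m ≈ 8.90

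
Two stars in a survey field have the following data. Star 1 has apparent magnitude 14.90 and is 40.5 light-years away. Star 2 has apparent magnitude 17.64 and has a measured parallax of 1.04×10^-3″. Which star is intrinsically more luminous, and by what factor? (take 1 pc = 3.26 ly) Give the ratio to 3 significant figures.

Star 2 is more luminous, by a factor of 480.

Star 1: d = 40.5 ly / 3.26 = 12.42 pc
Star 1: M = m − 5 log₁₀ d + 5 = 14.90 − 5·1.0942 + 5 = 14.429
Star 2: d = 1/p = 1/1.04×10^-3″ = 961.5 pc
Star 2: M = m − 5 log₁₀ d + 5 = 17.64 − 5·2.9830 + 5 = 7.725
ΔM = M_1 − M_2 = 14.429 − (7.725) = 6.704; smaller M is more luminous → Star 2.
L ratio = 10^(0.4 |ΔM|) = 10^2.681 = 480.2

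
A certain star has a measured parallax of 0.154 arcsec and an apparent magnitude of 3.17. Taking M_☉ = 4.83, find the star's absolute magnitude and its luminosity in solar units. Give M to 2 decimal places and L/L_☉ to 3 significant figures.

M ≈ 4.11; L/L_☉ ≈ 1.95

d = 1/p = 1/0.154″ = 6.494 pc
M = m − 5 log₁₀ d + 5 = 3.17 − 5·0.8125 + 5 = 4.108
M − M_☉ = 4.108 − 4.83 = -0.722
L/L_☉ = 10^(−0.4 × -0.722) = 1.945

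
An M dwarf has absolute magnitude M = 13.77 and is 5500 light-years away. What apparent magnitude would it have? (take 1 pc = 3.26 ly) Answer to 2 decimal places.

m ≈ 24.91

d = 5500 ly / 3.26 = 1687 pc
m = M + 5 log₁₀ d − 5 = 13.77 + 5·3.2271 − 5 = 24.906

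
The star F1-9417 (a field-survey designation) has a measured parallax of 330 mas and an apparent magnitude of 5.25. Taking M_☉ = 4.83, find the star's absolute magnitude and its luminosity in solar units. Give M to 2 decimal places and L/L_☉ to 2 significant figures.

M ≈ 7.84; L/L_☉ ≈ 0.062

d = 1/p = 1000/330 mas = 3.030 pc
M = m − 5 log₁₀ d + 5 = 5.25 − 5·0.4815 + 5 = 7.843
M − M_☉ = 7.843 − 4.83 = 3.013
L/L_☉ = 10^(−0.4 × 3.013) = 0.06237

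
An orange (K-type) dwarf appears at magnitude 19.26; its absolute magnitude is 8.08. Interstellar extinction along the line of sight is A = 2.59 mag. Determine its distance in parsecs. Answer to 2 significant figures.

m − M = 5 log₁₀(d/10 pc) + A  ⇒  19.26 − (8.08) − 2.59 = 5 log₁₀(d/10)
8.590 = 5 log₁₀(d/10)
log₁₀ d = (m − M − A)/5 + 1 = 2.7180
d = 10^2.7180 = 522.4 pc

d ≈ 520 pc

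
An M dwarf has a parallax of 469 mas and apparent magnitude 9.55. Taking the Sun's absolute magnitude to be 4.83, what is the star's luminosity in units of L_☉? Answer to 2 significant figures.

d = 1/p = 1000/469 mas = 2.132 pc
M = m − 5 log₁₀ d + 5 = 9.55 − 5·0.3288 + 5 = 12.906
M − M_☉ = 12.906 − 4.83 = 8.076
L/L_☉ = 10^(−0.4 × 8.076) = 5.884×10^-4

L/L_☉ ≈ 5.9×10^-4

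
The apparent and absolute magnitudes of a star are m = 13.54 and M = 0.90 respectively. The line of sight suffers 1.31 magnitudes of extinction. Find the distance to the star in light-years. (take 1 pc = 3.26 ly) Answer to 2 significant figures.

d ≈ 6000 ly

m − M = 5 log₁₀(d/10 pc) + A  ⇒  13.54 − (0.90) − 1.31 = 5 log₁₀(d/10)
11.330 = 5 log₁₀(d/10)
log₁₀ d = (m − M − A)/5 + 1 = 3.2660
d = 10^3.2660 = 1845 pc
= 6015 ly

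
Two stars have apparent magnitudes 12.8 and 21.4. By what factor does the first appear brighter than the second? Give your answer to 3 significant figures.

2750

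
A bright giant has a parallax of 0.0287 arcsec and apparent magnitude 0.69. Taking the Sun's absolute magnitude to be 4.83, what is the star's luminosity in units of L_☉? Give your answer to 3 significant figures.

d = 1/p = 1/0.0287″ = 34.84 pc
M = m − 5 log₁₀ d + 5 = 0.69 − 5·1.5421 + 5 = -2.021
M − M_☉ = -2.021 − 4.83 = -6.851
L/L_☉ = 10^(−0.4 × -6.851) = 549.8

L/L_☉ ≈ 550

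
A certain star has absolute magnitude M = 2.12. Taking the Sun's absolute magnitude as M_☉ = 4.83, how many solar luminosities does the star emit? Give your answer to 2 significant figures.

M − M_☉ = 2.12 − 4.83 = -2.710
L/L_☉ = 10^(−0.4 (M − M_☉)) = 10^1.084 = 12.13

L/L_☉ ≈ 12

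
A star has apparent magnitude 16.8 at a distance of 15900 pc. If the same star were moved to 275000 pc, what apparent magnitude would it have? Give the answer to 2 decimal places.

m ≈ 22.99

Flux ∝ 1/d², so Δm = 5 log₁₀(d₂/d₁) = 5 log₁₀(275000/15900) = 6.190
m₂ = m₁ + Δm = 16.8 + (6.190) = 22.990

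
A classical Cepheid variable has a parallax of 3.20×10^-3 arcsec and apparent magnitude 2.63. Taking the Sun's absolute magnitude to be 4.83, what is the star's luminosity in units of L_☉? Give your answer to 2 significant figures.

d = 1/p = 1/3.20×10^-3″ = 312.5 pc
M = m − 5 log₁₀ d + 5 = 2.63 − 5·2.4949 + 5 = -4.844
M − M_☉ = -4.844 − 4.83 = -9.674
L/L_☉ = 10^(−0.4 × -9.674) = 7408

L/L_☉ ≈ 7400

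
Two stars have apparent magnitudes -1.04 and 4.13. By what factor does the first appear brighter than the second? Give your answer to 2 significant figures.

120

Magnitude difference = -5.17
Flux ratio = 10^(−0.4 Δm) = 10^(−0.4 × -5.17) = 10^2.068 = 116.9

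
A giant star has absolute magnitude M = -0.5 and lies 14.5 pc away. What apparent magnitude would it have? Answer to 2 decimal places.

m ≈ 0.31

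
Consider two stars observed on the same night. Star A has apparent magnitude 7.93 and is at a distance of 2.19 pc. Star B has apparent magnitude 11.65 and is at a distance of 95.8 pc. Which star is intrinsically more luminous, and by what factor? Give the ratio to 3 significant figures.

Star A: M = m − 5 log₁₀ d + 5 = 7.93 − 5·0.3404 + 5 = 11.228
Star B: M = m − 5 log₁₀ d + 5 = 11.65 − 5·1.9814 + 5 = 6.743
ΔM = M_A − M_B = 11.228 − (6.743) = 4.485; smaller M is more luminous → Star B.
L ratio = 10^(0.4 |ΔM|) = 10^1.794 = 62.21

Star B is more luminous, by a factor of 62.2.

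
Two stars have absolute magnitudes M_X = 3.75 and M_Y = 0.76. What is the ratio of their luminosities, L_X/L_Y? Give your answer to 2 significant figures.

ΔM = M_X − M_Y = 2.99
L_X/L_Y = 10^(−0.4 ΔM) = 10^-1.196 = 0.06368

L_X/L_Y ≈ 0.064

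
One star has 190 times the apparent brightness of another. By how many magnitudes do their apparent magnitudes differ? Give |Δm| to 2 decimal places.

Pogson: Δm = −2.5 log₁₀(ratio) = −2.5 log₁₀(190) = −2.5 × 2.2788 = -5.697

|Δm| ≈ 5.70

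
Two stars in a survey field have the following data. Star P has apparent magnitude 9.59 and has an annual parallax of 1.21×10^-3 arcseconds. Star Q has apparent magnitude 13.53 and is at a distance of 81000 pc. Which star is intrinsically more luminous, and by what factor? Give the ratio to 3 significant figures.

Star P: d = 1/p = 1/1.21×10^-3″ = 826.4 pc
Star P: M = m − 5 log₁₀ d + 5 = 9.59 − 5·2.9172 + 5 = 0.004
Star Q: M = m − 5 log₁₀ d + 5 = 13.53 − 5·4.9085 + 5 = -6.012
ΔM = M_P − M_Q = 0.004 − (-6.012) = 6.016; smaller M is more luminous → Star Q.
L ratio = 10^(0.4 |ΔM|) = 10^2.407 = 255.0

Star Q is more luminous, by a factor of 255.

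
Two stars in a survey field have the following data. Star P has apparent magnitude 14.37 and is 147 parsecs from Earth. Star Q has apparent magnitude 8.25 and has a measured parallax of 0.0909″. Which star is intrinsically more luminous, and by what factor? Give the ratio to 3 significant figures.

Star P: M = m − 5 log₁₀ d + 5 = 14.37 − 5·2.1673 + 5 = 8.533
Star Q: d = 1/p = 1/0.0909″ = 11.00 pc
Star Q: M = m − 5 log₁₀ d + 5 = 8.25 − 5·1.0414 + 5 = 8.043
ΔM = M_P − M_Q = 8.533 − (8.043) = 0.491; smaller M is more luminous → Star Q.
L ratio = 10^(0.4 |ΔM|) = 10^0.196 = 1.571

Star Q is more luminous, by a factor of 1.57.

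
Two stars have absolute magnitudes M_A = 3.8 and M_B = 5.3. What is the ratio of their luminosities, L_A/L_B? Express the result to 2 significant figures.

L_A/L_B ≈ 4.0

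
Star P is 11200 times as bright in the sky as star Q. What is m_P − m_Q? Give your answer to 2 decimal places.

m_P − m_Q ≈ -10.12

Pogson: Δm = −2.5 log₁₀(ratio) = −2.5 log₁₀(11200) = −2.5 × 4.0492 = -10.123
Star P is brighter, so it has the smaller magnitude: the difference is negative.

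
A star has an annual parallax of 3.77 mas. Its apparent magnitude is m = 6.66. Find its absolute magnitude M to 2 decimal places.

M ≈ -0.46

p = 3.77 mas = 3.77×10^-3″ → d = 1/p = 265.3 pc
5 log₁₀(d/10 pc) = 5 log₁₀(265.3) − 5 = 7.118
M = m − 5 log₁₀(d/10) = 6.66 − 7.118 = -0.458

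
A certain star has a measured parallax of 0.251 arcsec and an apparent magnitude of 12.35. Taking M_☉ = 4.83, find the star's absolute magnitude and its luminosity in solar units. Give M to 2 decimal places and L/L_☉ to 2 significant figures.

d = 1/p = 1/0.251″ = 3.984 pc
M = m − 5 log₁₀ d + 5 = 12.35 − 5·0.6003 + 5 = 14.348
M − M_☉ = 14.348 − 4.83 = 9.518
L/L_☉ = 10^(−0.4 × 9.518) = 1.558×10^-4

M ≈ 14.35; L/L_☉ ≈ 1.6×10^-4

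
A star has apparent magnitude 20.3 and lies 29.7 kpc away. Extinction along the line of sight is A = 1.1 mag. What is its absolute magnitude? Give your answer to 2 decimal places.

M ≈ 1.84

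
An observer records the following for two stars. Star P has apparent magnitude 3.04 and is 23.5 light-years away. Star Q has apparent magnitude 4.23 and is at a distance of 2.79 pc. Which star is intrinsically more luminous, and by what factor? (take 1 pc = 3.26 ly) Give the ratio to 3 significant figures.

Star P is more luminous, by a factor of 20.0.

Star P: d = 23.5 ly / 3.26 = 7.209 pc
Star P: M = m − 5 log₁₀ d + 5 = 3.04 − 5·0.8579 + 5 = 3.751
Star Q: M = m − 5 log₁₀ d + 5 = 4.23 − 5·0.4456 + 5 = 7.002
ΔM = M_P − M_Q = 3.751 − (7.002) = -3.251; smaller M is more luminous → Star P.
L ratio = 10^(0.4 |ΔM|) = 10^1.300 = 19.98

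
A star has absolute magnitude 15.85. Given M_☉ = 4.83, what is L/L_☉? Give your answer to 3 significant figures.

L/L_☉ ≈ 3.91×10^-5

M − M_☉ = 15.85 − 4.83 = 11.020
L/L_☉ = 10^(−0.4 (M − M_☉)) = 10^-4.408 = 3.908×10^-5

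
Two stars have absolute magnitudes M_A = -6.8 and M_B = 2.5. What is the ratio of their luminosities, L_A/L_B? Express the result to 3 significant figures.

ΔM = M_A − M_B = -9.3
L_A/L_B = 10^(−0.4 ΔM) = 10^3.720 = 5248

L_A/L_B ≈ 5250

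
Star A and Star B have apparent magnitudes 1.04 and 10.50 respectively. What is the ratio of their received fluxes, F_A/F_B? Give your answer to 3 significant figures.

F_A/F_B ≈ 6080

Magnitude difference = -9.46
Flux ratio = 10^(−0.4 Δm) = 10^(−0.4 × -9.46) = 10^3.784 = 6081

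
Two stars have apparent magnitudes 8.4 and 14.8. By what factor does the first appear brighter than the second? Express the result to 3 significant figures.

363

Magnitude difference = -6.4
Flux ratio = 10^(−0.4 Δm) = 10^(−0.4 × -6.4) = 10^2.560 = 363.1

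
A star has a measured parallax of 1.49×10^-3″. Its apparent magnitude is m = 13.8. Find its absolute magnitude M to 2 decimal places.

M ≈ 4.67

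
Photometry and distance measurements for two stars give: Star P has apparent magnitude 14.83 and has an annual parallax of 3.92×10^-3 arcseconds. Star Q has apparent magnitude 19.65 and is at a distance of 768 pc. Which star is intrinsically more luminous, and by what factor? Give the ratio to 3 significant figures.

Star P is more luminous, by a factor of 9.35.

Star P: d = 1/p = 1/3.92×10^-3″ = 255.1 pc
Star P: M = m − 5 log₁₀ d + 5 = 14.83 − 5·2.4067 + 5 = 7.796
Star Q: M = m − 5 log₁₀ d + 5 = 19.65 − 5·2.8854 + 5 = 10.223
ΔM = M_P − M_Q = 7.796 − (10.223) = -2.427; smaller M is more luminous → Star P.
L ratio = 10^(0.4 |ΔM|) = 10^0.971 = 9.348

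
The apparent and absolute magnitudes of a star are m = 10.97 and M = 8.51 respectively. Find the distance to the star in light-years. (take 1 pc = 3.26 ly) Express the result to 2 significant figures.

μ = m − M = 2.460
m − M = 5 log₁₀ d − 5
log₁₀ d = (m − M)/5 + 1 = 1.4920
d = 10^1.4920 = 31.05 pc
= 101.2 ly

d ≈ 100 ly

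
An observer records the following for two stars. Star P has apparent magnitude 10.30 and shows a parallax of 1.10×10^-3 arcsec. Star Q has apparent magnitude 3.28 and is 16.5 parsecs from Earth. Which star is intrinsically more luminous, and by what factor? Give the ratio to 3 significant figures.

Star P is more luminous, by a factor of 4.72.

Star P: d = 1/p = 1/1.10×10^-3″ = 909.1 pc
Star P: M = m − 5 log₁₀ d + 5 = 10.30 − 5·2.9586 + 5 = 0.507
Star Q: M = m − 5 log₁₀ d + 5 = 3.28 − 5·1.2175 + 5 = 2.193
ΔM = M_P − M_Q = 0.507 − (2.193) = -1.686; smaller M is more luminous → Star P.
L ratio = 10^(0.4 |ΔM|) = 10^0.674 = 4.723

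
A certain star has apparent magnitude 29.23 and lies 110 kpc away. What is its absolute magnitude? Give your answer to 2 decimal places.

M ≈ 9.02

d = 110 kpc = 110000 pc
5 log₁₀(d/10 pc) = 5 log₁₀(110000) − 5 = 20.207
M = m − 5 log₁₀(d/10) = 29.23 − 20.207 = 9.023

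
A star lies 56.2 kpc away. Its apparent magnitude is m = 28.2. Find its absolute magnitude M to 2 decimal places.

d = 56.2 kpc = 56200 pc
5 log₁₀(d/10 pc) = 5 log₁₀(56200) − 5 = 18.749
M = m − 5 log₁₀(d/10) = 28.2 − 18.749 = 9.451

M ≈ 9.45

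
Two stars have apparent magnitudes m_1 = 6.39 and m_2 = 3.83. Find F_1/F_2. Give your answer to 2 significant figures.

Magnitude difference = 2.56
Flux ratio = 10^(−0.4 Δm) = 10^(−0.4 × 2.56) = 10^-1.024 = 0.09462

F_1/F_2 ≈ 0.095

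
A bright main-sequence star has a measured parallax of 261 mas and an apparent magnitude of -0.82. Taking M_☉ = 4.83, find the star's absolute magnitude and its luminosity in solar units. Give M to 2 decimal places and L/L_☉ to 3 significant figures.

d = 1/p = 1000/261 mas = 3.831 pc
M = m − 5 log₁₀ d + 5 = -0.82 − 5·0.5834 + 5 = 1.263
M − M_☉ = 1.263 − 4.83 = -3.567
L/L_☉ = 10^(−0.4 × -3.567) = 26.71

M ≈ 1.26; L/L_☉ ≈ 26.7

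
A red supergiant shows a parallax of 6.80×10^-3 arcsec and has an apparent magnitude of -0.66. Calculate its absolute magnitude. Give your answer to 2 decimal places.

M ≈ -6.50

d = 1/p = 1/6.80×10^-3″ = 147.1 pc
5 log₁₀(d/10 pc) = 5 log₁₀(147.1) − 5 = 5.837
M = m − 5 log₁₀(d/10) = -0.66 − 5.837 = -6.497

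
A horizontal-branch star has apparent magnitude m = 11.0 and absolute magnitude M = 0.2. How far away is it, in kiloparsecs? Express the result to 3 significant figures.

d ≈ 1.45 kpc

Distance modulus: m − M = 11.0 − (0.2) = 10.800
m − M = 5 log₁₀ d − 5
log₁₀ d = (m − M)/5 + 1 = 3.1600
d = 10^3.1600 = 1445 pc
= 1.445 kpc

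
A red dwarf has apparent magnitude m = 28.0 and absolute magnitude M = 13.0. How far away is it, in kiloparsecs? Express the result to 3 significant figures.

d ≈ 10.0 kpc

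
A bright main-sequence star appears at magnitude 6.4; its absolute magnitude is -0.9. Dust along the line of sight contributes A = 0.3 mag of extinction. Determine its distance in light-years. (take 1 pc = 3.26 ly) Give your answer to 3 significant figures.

d ≈ 819 ly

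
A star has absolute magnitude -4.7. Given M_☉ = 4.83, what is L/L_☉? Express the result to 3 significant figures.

M − M_☉ = -4.7 − 4.83 = -9.530
L/L_☉ = 10^(−0.4 (M − M_☉)) = 10^3.812 = 6486

L/L_☉ ≈ 6490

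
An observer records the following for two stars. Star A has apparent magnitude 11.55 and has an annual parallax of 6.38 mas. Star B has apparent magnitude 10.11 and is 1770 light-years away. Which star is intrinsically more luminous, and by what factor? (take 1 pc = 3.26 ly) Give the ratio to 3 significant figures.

Star A: p = 6.38 mas = 6.38×10^-3″ → d = 1/p = 156.7 pc
Star A: M = m − 5 log₁₀ d + 5 = 11.55 − 5·2.1952 + 5 = 5.574
Star B: d = 1770 ly / 3.26 = 542.9 pc
Star B: M = m − 5 log₁₀ d + 5 = 10.11 − 5·2.7348 + 5 = 1.436
ΔM = M_A − M_B = 5.574 − (1.436) = 4.138; smaller M is more luminous → Star B.
L ratio = 10^(0.4 |ΔM|) = 10^1.655 = 45.20

Star B is more luminous, by a factor of 45.2.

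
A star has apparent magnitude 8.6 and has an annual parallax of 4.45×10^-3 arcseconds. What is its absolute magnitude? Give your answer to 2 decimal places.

d = 1/p = 1/4.45×10^-3″ = 224.7 pc
5 log₁₀(d/10 pc) = 5 log₁₀(224.7) − 5 = 6.758
M = m − 5 log₁₀(d/10) = 8.6 − 6.758 = 1.842

M ≈ 1.84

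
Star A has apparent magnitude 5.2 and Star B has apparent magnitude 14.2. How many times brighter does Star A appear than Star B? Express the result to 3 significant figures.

3980

Magnitude difference = -9.0
Flux ratio = 10^(−0.4 Δm) = 10^(−0.4 × -9.0) = 10^3.600 = 3981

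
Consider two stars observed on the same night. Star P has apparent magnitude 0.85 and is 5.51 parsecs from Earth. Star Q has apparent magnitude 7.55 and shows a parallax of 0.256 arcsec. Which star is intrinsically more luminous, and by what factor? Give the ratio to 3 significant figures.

Star P: M = m − 5 log₁₀ d + 5 = 0.85 − 5·0.7412 + 5 = 2.144
Star Q: d = 1/p = 1/0.256″ = 3.906 pc
Star Q: M = m − 5 log₁₀ d + 5 = 7.55 − 5·0.5918 + 5 = 9.591
ΔM = M_P − M_Q = 2.144 − (9.591) = -7.447; smaller M is more luminous → Star P.
L ratio = 10^(0.4 |ΔM|) = 10^2.979 = 952.3

Star P is more luminous, by a factor of 952.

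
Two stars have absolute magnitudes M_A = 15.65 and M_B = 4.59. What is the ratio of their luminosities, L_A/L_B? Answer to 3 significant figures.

ΔM = M_A − M_B = 11.06
L_A/L_B = 10^(−0.4 ΔM) = 10^-4.424 = 3.767×10^-5

L_A/L_B ≈ 3.77×10^-5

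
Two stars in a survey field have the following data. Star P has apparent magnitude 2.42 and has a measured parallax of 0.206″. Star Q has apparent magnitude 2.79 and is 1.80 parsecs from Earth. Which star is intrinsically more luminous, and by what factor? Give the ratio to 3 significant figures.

Star P is more luminous, by a factor of 10.2.

Star P: d = 1/p = 1/0.206″ = 4.854 pc
Star P: M = m − 5 log₁₀ d + 5 = 2.42 − 5·0.6861 + 5 = 3.989
Star Q: M = m − 5 log₁₀ d + 5 = 2.79 − 5·0.2553 + 5 = 6.514
ΔM = M_P − M_Q = 3.989 − (6.514) = -2.524; smaller M is more luminous → Star P.
L ratio = 10^(0.4 |ΔM|) = 10^1.010 = 10.23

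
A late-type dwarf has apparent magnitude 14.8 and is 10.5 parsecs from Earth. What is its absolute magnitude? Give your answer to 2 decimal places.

M ≈ 14.69

5 log₁₀(d/10 pc) = 5 log₁₀(10.50) − 5 = 0.106
M = m − 5 log₁₀(d/10) = 14.8 − 0.106 = 14.694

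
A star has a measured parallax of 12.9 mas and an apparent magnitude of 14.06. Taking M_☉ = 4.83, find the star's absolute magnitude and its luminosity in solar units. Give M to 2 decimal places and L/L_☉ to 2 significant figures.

d = 1/p = 1000/12.9 mas = 77.52 pc
M = m − 5 log₁₀ d + 5 = 14.06 − 5·1.8894 + 5 = 9.613
M − M_☉ = 9.613 − 4.83 = 4.783
L/L_☉ = 10^(−0.4 × 4.783) = 0.01221

M ≈ 9.61; L/L_☉ ≈ 0.012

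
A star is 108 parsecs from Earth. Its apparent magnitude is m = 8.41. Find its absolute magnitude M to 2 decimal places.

M ≈ 3.24

5 log₁₀(d/10 pc) = 5 log₁₀(108.0) − 5 = 5.167
M = m − 5 log₁₀(d/10) = 8.41 − 5.167 = 3.243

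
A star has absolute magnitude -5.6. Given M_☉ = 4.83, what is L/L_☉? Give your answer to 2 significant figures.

L/L_☉ ≈ 15000

M − M_☉ = -5.6 − 4.83 = -10.430
L/L_☉ = 10^(−0.4 (M − M_☉)) = 10^4.172 = 14860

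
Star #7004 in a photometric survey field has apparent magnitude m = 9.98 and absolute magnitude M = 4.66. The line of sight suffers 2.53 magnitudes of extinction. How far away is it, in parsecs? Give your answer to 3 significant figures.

d ≈ 36.1 pc

m − M = 5 log₁₀(d/10 pc) + A  ⇒  9.98 − (4.66) − 2.53 = 5 log₁₀(d/10)
2.790 = 5 log₁₀(d/10)
log₁₀ d = (m − M − A)/5 + 1 = 1.5580
d = 10^1.5580 = 36.14 pc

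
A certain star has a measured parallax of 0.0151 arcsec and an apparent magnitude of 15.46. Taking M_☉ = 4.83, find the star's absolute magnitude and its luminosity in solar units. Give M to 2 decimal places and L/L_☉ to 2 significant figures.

M ≈ 11.35; L/L_☉ ≈ 2.5×10^-3

d = 1/p = 1/0.0151″ = 66.23 pc
M = m − 5 log₁₀ d + 5 = 15.46 − 5·1.8210 + 5 = 11.355
M − M_☉ = 11.355 − 4.83 = 6.525
L/L_☉ = 10^(−0.4 × 6.525) = 2.455×10^-3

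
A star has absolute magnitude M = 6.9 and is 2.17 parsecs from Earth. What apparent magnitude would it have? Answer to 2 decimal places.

m = M + 5 log₁₀ d − 5 = 6.9 + 5·0.3365 − 5 = 3.582

m ≈ 3.58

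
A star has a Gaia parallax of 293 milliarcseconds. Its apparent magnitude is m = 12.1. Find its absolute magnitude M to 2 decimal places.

p = 293 mas = 0.293″ → d = 1/p = 3.413 pc
5 log₁₀(d/10 pc) = 5 log₁₀(3.413) − 5 = -2.334
M = m − 5 log₁₀(d/10) = 12.1 + 2.334 = 14.434

M ≈ 14.43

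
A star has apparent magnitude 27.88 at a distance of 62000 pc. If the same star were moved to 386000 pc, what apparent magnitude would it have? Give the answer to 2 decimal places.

m ≈ 31.85

Flux ∝ 1/d², so Δm = 5 log₁₀(d₂/d₁) = 5 log₁₀(386000/62000) = 3.971
m₂ = m₁ + Δm = 27.88 + (3.971) = 31.851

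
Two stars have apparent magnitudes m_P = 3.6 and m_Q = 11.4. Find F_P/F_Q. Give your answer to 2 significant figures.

Δm = 3.6 − (11.4) = -7.8
Flux ratio = 10^(−0.4 Δm) = 10^(−0.4 × -7.8) = 10^3.120 = 1318

F_P/F_Q ≈ 1300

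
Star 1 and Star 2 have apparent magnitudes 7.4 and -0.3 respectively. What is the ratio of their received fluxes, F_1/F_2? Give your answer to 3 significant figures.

Δm = 7.4 − (-0.3) = 7.7
Flux ratio = 10^(−0.4 Δm) = 10^(−0.4 × 7.7) = 10^-3.080 = 8.318×10^-4

F_1/F_2 ≈ 8.32×10^-4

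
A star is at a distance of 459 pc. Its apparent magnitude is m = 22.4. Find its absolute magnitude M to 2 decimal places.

M ≈ 14.09

5 log₁₀(d/10 pc) = 5 log₁₀(459.0) − 5 = 8.309
M = m − 5 log₁₀(d/10) = 22.4 − 8.309 = 14.091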